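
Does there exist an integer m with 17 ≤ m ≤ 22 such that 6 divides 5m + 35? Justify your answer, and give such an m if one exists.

Try m = 17: 5·17 + 35 = 120 = 20·6, which is divisible by 6.

m = 17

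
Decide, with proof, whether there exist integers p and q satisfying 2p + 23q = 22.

Since gcd(2, 23) = 1, every integer is an integer combination of 2 and 23.
Run the Euclidean algorithm on 23 and 2: 23 = 11·2 + 1, 2 = 2·1 + 0.
Back-substituting, 1 = 23 − 11·2; that is, 2·(-11) + 23·1 = 1.
Multiplying through by 22: p = (-11)·22 = -242, q = 1·22 = 22 is a solution.
The general solution is p = -242 + 23k, q = 22 − 2k; taking k = 11 gives the smaller pair p = 11, q = 0.
Check: 2·11 + 23·0 = 22 + 0 = 22. ✓

p = 11, q = 0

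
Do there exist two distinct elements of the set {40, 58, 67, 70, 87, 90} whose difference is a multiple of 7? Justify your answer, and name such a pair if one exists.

Two integers differ by a multiple of 7 exactly when they have the same residue mod 7. The residues are 40↦5, 58↦2, 67↦4, 70↦0, 87↦3, 90↦6.
These 6 residues are pairwise different, hence no difference of two elements is divisible by 7.

No such pair exists.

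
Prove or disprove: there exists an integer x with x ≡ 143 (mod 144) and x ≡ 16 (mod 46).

No, no such integer exists.

gcd(144, 46) = 2. If x ≡ 143 (mod 144) and x ≡ 16 (mod 46), then x ≡ 143 (mod 2) and x ≡ 16 (mod 2).
But 143 mod 2 = 1 while 16 mod 2 = 0, a contradiction.
Therefore no such x exists.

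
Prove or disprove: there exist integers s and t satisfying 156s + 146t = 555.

No, no such integers exist.

Any value of 156s + 146t is a multiple of gcd(156, 146) = 2.
But 555 = 2·277 + 1, so 2 ∤ 555.
Hence no integers s, t satisfy the equation.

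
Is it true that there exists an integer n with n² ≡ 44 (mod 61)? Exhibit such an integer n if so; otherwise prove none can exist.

61 is prime, so by Euler's criterion 44 is a square mod 61 iff 44^((61−1)/2) = 44^30 ≡ 1 (mod 61).
Repeated squaring mod 61: 44^2 = 1936 ≡ 45; 44^4 ≡ 45² = 2025 ≡ 12; 44^8 ≡ 12² = 144 ≡ 22; 44^16 ≡ 22² = 484 ≡ 57.
Since 30 = 16 + 8 + 4 + 2, 44^30 ≡ 57 · 22 · 12 · 45; multiplying out mod 61: 57·22 = 1254 ≡ 34, then 34·12 = 408 ≡ 42, then 42·45 = 1890 ≡ 60. Thus 44^30 ≡ 60 ≡ −1 (mod 61).
The value −1 means 44 is a non-residue modulo 61, so n² ≡ 44 (mod 61) is impossible.

No such integer exists.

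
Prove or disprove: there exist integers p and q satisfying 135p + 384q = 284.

There are no such integers.

Both 135 and 384 are divisible by gcd(135, 384) = 3, hence so is any combination 135p + 384q.
But 284 is not a multiple of 3 (it leaves remainder 2).
Hence no integers p, q satisfy the equation.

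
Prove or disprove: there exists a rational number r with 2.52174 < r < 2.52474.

Multiplying by 21: 21·2.52174 = 52.95654 and 21·2.52474 = 53.01954, so the integer 53 lies strictly between them.
Dividing back, 2.52174 < 53/21 < 2.52474, and 53/21 is rational.

r = 53/21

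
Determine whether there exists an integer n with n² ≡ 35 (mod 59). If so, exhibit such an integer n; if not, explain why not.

n = 25 works: 25² = 625, and 625 − 35 = 590 = 10·59.

n = 25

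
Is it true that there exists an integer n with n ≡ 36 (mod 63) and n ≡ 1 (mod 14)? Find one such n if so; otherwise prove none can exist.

The moduli are not coprime: gcd(63, 14) = 7. Compatibility requires 7 ∣ (1 − 36) = -35, which holds, so solutions exist.
The integers ≡ 36 (mod 63) are 36, 99, …; their remainders mod 14 are 8, 1, so n = 99 is the first that is ≡ 1 (mod 14).
Indeed 99 ≡ 36 (mod 63) and 99 ≡ 1 (mod 14).

n = 99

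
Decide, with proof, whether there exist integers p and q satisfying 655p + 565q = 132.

No, no such integers exist.

gcd(655, 565) = 5, so every integer of the form 655p + 565q is a multiple of 5.
However 132 leaves remainder 2 on division by 5.
So the equation is unsolvable over ℤ.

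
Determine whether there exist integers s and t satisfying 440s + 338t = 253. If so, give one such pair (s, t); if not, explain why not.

gcd(440, 338) = 2, so every integer of the form 440s + 338t is a multiple of 2.
But 253 is not a multiple of 2 (it leaves remainder 1).
Hence no integers s, t satisfy the equation.

There are no such integers.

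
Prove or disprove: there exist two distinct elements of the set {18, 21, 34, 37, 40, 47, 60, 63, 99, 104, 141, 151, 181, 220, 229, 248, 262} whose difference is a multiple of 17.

Reduce each element modulo 17: 18↦1, 21↦4, 34↦0, 37↦3, 40↦6, 47↦13, 60↦9, 63↦12, 99↦14, 104↦2, 141↦5, 151↦15, 181↦11, 220↦16, 229↦8, 248↦10, 262↦7.
All 17 residues are distinct, so no two elements differ by a multiple of 17.

No, no such pair exists.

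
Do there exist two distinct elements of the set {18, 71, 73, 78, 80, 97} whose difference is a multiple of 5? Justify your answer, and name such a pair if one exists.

The pair (18, 73) works.

18 mod 5 = 3 and 73 mod 5 = 3, so 73 − 18 = 55 = 11·5.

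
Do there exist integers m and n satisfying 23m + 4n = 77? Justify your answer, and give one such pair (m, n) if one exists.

m = 3, n = 2

23 and 4 are coprime, so 23m + 4n ranges over all of ℤ.
Run the Euclidean algorithm on 23 and 4: 23 = 5·4 + 3, 4 = 1·3 + 1, 3 = 3·1 + 0.
Working back up the chain: 1 = 4 − 1·3 = 4 − (23 − 5·4) = −23 + 6·4. So 23·(-1) + 4·6 = 1.
Times 77: 23·(-77) + 4·462 = 77, so (-77, 462) solves it.
Adding 20·4 to m and subtracting 20·23 from n gives the tidier solution (3, 2).
Indeed 23·3 + 4·2 = 69 + 8 = 77.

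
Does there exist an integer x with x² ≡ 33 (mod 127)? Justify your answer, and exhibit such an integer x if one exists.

There is no such integer.

Apply Euler's criterion with the prime 127: 33 is a quadratic residue iff 33^63 ≡ 1 (mod 127), and a non-residue iff it is ≡ −1.
Squaring successively (mod 127): 33^2 = 1089 ≡ 73; 33^4 ≡ 73² = 5329 ≡ 122; 33^8 ≡ 122² = 14884 ≡ 25; 33^16 ≡ 25² = 625 ≡ 117; 33^32 ≡ 117² = 13689 ≡ 100.
Since 63 = 32 + 16 + 8 + 4 + 2 + 1, 33^63 ≡ 100 · 117 · 25 · 122 · 73 · 33; multiplying out mod 127: 100·117 = 11700 ≡ 16, then 16·25 = 400 ≡ 19, then 19·122 = 2318 ≡ 32, then 32·73 = 2336 ≡ 50, then 50·33 = 1650 ≡ 126. Thus 33^63 ≡ 126 ≡ −1 (mod 127).
The value −1 means 33 is a non-residue modulo 127, so x² ≡ 33 (mod 127) is impossible.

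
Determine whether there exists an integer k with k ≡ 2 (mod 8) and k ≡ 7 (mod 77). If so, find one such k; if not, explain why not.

Since 8 and 77 share no common factor, CRT says the pair of congruences has a solution (unique mod 616).
Write k = 2 + 8t and require 2 + 8t ≡ 7 (mod 77), i.e. 8t ≡ 5 (mod 77).
Since 8·29 = 232 = 3·77 + 1, the inverse of 8 mod 77 is 29.
Therefore t ≡ 29·5 = 145 ≡ 68 (mod 77).
With t = 68: k = 2 + 8·68 = 546.
Verify: 546 = 68·8 + 2 and 546 = 7·77 + 7. ✓

k = 546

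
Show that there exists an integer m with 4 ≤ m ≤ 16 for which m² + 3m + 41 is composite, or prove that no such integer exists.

m = 14

At m = 14: 14² + 3·14 + 41 = 279 = 3·93, which is composite.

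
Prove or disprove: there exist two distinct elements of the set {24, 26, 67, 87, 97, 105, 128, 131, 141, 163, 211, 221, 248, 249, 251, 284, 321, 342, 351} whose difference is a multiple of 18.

Both 67 and 211 leave remainder 13 on division by 18; their difference 144 = 8·18 is a multiple of 18.

Yes: 67 and 211.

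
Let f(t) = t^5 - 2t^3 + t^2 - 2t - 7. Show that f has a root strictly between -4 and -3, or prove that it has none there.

f(-4) = -879 and f(-3) = -181, both negative, so a sign-change argument is unavailable; we show f keeps this sign on the whole interval.
Substitute t = -3 − u, where 0 < u < 1 on the interval. Expanding, f(-3 − u) = -u^5 - 15u^4 - 88u^3 - 251u^2 - 343u - 181.
All 6 nonzero coefficients of this polynomial in u are negative; hence for u > 0 the value is a sum of negative terms (the constant -181 among them).
So f is strictly negative on (-4, -3); no root exists in the interval.

f has no root in that interval.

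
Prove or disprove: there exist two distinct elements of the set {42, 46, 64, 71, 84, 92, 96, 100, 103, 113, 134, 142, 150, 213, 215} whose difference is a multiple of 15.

Residues mod 15: 42↦12, 46↦1, 64↦4, 71↦11, 84↦9, 92↦2, 96↦6, 100↦10, 103↦13, 113↦8, 134↦14, 142↦7, 150↦0, 213↦3, 215↦5.
These 15 residues are pairwise different, hence no difference of two elements is divisible by 15.

There is no such pair.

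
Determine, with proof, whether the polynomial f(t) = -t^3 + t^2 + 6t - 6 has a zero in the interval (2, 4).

f(2) = 2 and f(4) = -30, which have opposite signs.
As a polynomial, f is continuous on every closed interval.
By the Intermediate Value Theorem f must vanish at some point of (2, 4).

Yes, f has a root in the interval.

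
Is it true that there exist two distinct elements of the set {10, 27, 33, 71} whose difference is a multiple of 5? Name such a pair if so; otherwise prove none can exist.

There is no such pair.

Residues mod 5: 10↦0, 27↦2, 33↦3, 71↦1.
All 4 residues are distinct, so no two elements differ by a multiple of 5.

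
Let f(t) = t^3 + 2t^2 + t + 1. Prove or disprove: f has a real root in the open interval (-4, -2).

f(-4) = -35 and f(-2) = -1, both negative, so a sign-change argument is unavailable; we show f keeps this sign on the whole interval.
Shift to the endpoint -2: with t = -2 − u (0 < u < 2), one computes f(-2 − u) = -u^3 - 4u^2 - 5u - 1.
All 4 nonzero coefficients of this polynomial in u are negative; hence for u > 0 the value is a sum of negative terms (the constant -1 among them).
Therefore f(t) < 0 throughout (-4, -2), and f has no zero there.

No.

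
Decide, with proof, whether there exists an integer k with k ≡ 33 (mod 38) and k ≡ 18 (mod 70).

No such integer exists.

gcd(38, 70) = 2. If k ≡ 33 (mod 38) and k ≡ 18 (mod 70), then k ≡ 33 (mod 2) and k ≡ 18 (mod 2).
These are incompatible: 33 − 18 = 15 is not divisible by 2.
So no integer satisfies both congruences.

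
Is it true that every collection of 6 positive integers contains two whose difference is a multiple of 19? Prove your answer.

Consider the 6 integers 21, 22, …, 26. They lie in distinct residue classes modulo 19, since 6 ≤ 19.
No two share a residue, so no pair has difference divisible by 19; the claim fails for this set.

No; for instance {21, 22, 23, 24, 25, 26} is a counterexample.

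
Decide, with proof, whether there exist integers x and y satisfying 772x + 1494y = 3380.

gcd(772, 1494) = 2, and 2 divides 3380, so integer solutions exist.
Dividing through by 2 reduces the equation to 386x + 747y = 1690.
Run the Euclidean algorithm on 747 and 386: 747 = 1·386 + 361, 386 = 1·361 + 25, 361 = 14·25 + 11, 25 = 2·11 + 3, 11 = 3·3 + 2, 3 = 1·2 + 1, 2 = 2·1 + 0.
Unwinding: 1 = 3 − 1·2 = 3 − (11 − 3·3) = −11 + 4·3 = −11 + 4·(25 − 2·11) = 4·25 − 9·11 = 4·25 − 9·(361 − 14·25) = −9·361 + 130·25 = −9·361 + 130·(386 − 1·361) = 130·386 − 139·361 = 130·386 − 139·(747 − 1·386) = −139·747 + 269·386, i.e. 386·269 + 747·(-139) = 1.
Times 1690: 386·454610 + 747·(-234910) = 1690, so (454610, -234910) solves it.
The general solution is x = 454610 + 747k, y = -234910 − 386k; taking k = -608 gives the smaller pair x = 434, y = -222.
Check: 772·434 + 1494·(-222) = 335048 − 331668 = 3380. ✓

x = 434, y = -222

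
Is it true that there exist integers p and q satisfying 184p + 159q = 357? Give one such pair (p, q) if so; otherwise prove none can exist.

p = 27, q = -29

184 and 159 are coprime, so 184p + 159q ranges over all of ℤ.
Dividing repeatedly: 184 = 1·159 + 25, 159 = 6·25 + 9, 25 = 2·9 + 7, 9 = 1·7 + 2, 7 = 3·2 + 1, 2 = 2·1 + 0.
Unwinding: 1 = 7 − 3·2 = 7 − 3·(9 − 1·7) = −3·9 + 4·7 = −3·9 + 4·(25 − 2·9) = 4·25 − 11·9 = 4·25 − 11·(159 − 6·25) = −11·159 + 70·25 = −11·159 + 70·(184 − 1·159) = 70·184 − 81·159, i.e. 184·70 + 159·(-81) = 1.
Scaling by 357 gives the particular solution (p, q) = (24990, -28917).
Shifting by a multiple of (159, −184) keeps it a solution: p = 24990 − 157·159 = 27, q = -28917 + 157·184 = -29.
Check: 184·27 + 159·(-29) = 4968 − 4611 = 357. ✓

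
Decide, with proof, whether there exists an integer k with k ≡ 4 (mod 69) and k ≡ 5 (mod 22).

gcd(69, 22) = 1, so the Chinese Remainder Theorem guarantees exactly one residue class mod 1518 satisfying both.
Write k = 4 + 69t and require 4 + 69t ≡ 5 (mod 22), i.e. 69t ≡ 1 (mod 22).
69 ≡ 3 (mod 22), so this reads 3t ≡ 1 (mod 22). To invert 3 modulo 22: 22 = 7·3 + 1, 3 = 3·1 + 0, and unwinding, 1 = 22 − 7·3. Thus 3⁻¹ ≡ -7 ≡ 15 (mod 22).
Therefore t ≡ 15·1 = 15 (mod 22).
With t = 15: k = 4 + 69·15 = 1039.
Indeed 1039 ≡ 4 (mod 69) and 1039 ≡ 5 (mod 22).

k = 1039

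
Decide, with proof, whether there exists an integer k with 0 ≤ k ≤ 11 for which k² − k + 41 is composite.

The values for k = 0, 1, …, 11 are 41, 41, 43, 47, 53, 61, 71, 83, 97, 113, 131, 151, and each of these is prime.
So no value in the range makes the expression composite.

No such integer k in that range exists.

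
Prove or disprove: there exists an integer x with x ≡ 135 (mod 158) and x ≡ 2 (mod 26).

There is no such integer.

gcd(158, 26) = 2. If x ≡ 135 (mod 158) and x ≡ 2 (mod 26), then x ≡ 135 (mod 2) and x ≡ 2 (mod 2).
These are incompatible: 135 − 2 = 133 is not divisible by 2.
So no integer satisfies both congruences.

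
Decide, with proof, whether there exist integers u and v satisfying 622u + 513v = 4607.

Since gcd(622, 513) = 1, every integer is an integer combination of 622 and 513.
Dividing repeatedly: 622 = 1·513 + 109, 513 = 4·109 + 77, 109 = 1·77 + 32, 77 = 2·32 + 13, 32 = 2·13 + 6, 13 = 2·6 + 1, 6 = 6·1 + 0.
Unwinding: 1 = 13 − 2·6 = 13 − 2·(32 − 2·13) = −2·32 + 5·13 = −2·32 + 5·(77 − 2·32) = 5·77 − 12·32 = 5·77 − 12·(109 − 1·77) = −12·109 + 17·77 = −12·109 + 17·(513 − 4·109) = 17·513 − 80·109 = 17·513 − 80·(622 − 1·513) = −80·622 + 97·513, i.e. 622·(-80) + 513·97 = 1.
Times 4607: 622·(-368560) + 513·446879 = 4607, so (-368560, 446879) solves it.
The general solution is u = -368560 + 513k, v = 446879 − 622k; taking k = 719 gives the smaller pair u = 287, v = -339.
Check: 622·287 + 513·(-339) = 178514 − 173907 = 4607. ✓

u = 287, v = -339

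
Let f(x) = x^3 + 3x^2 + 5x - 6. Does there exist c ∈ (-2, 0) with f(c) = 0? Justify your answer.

Evaluate at the endpoints: f(-2) = -12, f(0) = -6 — same sign (negative).
f'(x) = 3x^2 + 6x + 5 has discriminant 6² − 4·3·5 = -24 < 0, so f' has no real roots and is positive for every real x.
Hence f is strictly increasing on ℝ, and in particular on [-2, 0]. A strictly monotone function with same-sign endpoint values stays negative on the whole interval, so f has no zero in (-2, 0).

f has no root in that interval.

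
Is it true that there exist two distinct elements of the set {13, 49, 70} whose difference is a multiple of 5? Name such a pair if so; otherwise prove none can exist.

There is no such pair.

Residues mod 5: 13↦3, 49↦4, 70↦0.
No residue repeats among the 3 elements, so no pair has difference ≡ 0 (mod 5).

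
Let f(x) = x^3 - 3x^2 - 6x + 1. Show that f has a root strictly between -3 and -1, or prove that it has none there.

Such a root exists.

f(-3) = -35 and f(-1) = 3, which have opposite signs.
f is continuous everywhere (it is a polynomial), in particular on [-3, -1].
By the Intermediate Value Theorem, f takes the value 0 somewhere in the open interval.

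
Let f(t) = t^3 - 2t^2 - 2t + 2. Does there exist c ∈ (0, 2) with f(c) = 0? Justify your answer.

f(0) = 2 and f(2) = -2, which have opposite signs.
f is continuous everywhere (it is a polynomial), in particular on [0, 2].
By the Intermediate Value Theorem f must vanish at some point of (0, 2).

Such a root exists.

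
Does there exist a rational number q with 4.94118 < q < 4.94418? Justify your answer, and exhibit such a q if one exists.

q = 173/35

Scale by 35: the interval becomes (172.94130, 173.04630), which contains the integer 173.
So q = 173/35 works: it is a ratio of integers, and dividing 35·4.94118 < 173 < 35·4.94418 through by 35 gives 4.94118 < 173/35 < 4.94418.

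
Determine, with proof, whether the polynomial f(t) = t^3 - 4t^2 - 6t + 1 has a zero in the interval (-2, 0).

Such a root exists.

f(-2) = -11 and f(0) = 1, which have opposite signs.
As a polynomial, f is continuous on every closed interval.
By the Intermediate Value Theorem f must vanish at some point of (-2, 0).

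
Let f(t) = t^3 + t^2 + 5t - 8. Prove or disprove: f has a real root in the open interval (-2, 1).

No.

Evaluate at the endpoints: f(-2) = -22, f(1) = -1 — same sign (negative).
The derivative f'(t) = 3t^2 + 2t + 5 is a quadratic with discriminant 2² − 4·3·5 = -56 < 0; it never vanishes, so it is always positive (sign of the leading coefficient).
So f is strictly increasing; between -2 and 1 its values lie between f(-2) = -22 and f(1) = -1, all negative. Therefore f has no root in (-2, 1).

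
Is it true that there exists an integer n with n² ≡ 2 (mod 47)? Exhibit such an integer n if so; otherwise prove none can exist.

n = 40

n = 40 works: 40² = 1600, and 1600 − 2 = 1598 = 34·47.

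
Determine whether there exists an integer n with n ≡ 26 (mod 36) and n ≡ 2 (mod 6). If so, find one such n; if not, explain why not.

The moduli are not coprime: gcd(36, 6) = 6. Compatibility requires 6 ∣ (2 − 26) = -24, which holds, so solutions exist.
The smallest candidate n = 26 works directly: 26 ≡ 2 (mod 6).
Verify: 26 = 0·36 + 26 and 26 = 4·6 + 2. ✓

n = 26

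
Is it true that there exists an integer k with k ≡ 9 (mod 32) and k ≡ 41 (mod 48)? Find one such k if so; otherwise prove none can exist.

k = 41

gcd(32, 48) = 16. A simultaneous solution exists iff 9 ≡ 41 (mod 16); here 9 mod 16 = 9 = 41 mod 16, so it does.
Step through k = 9, 9 + 32, 9 + 2·32, …: the values 9, 41 reduce mod 48 to 9, 41. The value 41 hits 41.
Verify: 41 = 1·32 + 9 and 41 = 0·48 + 41. ✓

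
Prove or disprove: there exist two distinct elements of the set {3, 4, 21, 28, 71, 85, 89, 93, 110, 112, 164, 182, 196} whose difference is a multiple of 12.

Both 4 and 28 leave remainder 4 on division by 12; their difference 24 = 2·12 is a multiple of 12.

Yes: 4 and 28.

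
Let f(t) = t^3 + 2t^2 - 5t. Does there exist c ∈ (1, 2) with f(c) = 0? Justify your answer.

Yes, f has a root in the interval.

f(1) = -2 and f(2) = 6, which have opposite signs.
Since f is a polynomial it is continuous on [1, 2].
By the Intermediate Value Theorem, f takes the value 0 somewhere in the open interval.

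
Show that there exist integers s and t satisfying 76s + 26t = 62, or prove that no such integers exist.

s = 8, t = -21

Since gcd(76, 26) = 2 and 62 = 2·31, Bézout's identity guarantees a solution.
Dividing through by 2 reduces the equation to 38s + 13t = 31.
Run the Euclidean algorithm on 38 and 13: 38 = 2·13 + 12, 13 = 1·12 + 1, 12 = 12·1 + 0.
Back-substituting, 1 = 13 − 1·12 = 13 − (38 − 2·13) = −38 + 3·13; that is, 38·(-1) + 13·3 = 1.
Scaling by 31 gives the particular solution (s, t) = (-31, 93).
Shifting by a multiple of (13, −38) keeps it a solution: s = -31 + 3·13 = 8, t = 93 − 3·38 = -21.
Indeed 76·8 + 26·(-21) = 608 − 546 = 62.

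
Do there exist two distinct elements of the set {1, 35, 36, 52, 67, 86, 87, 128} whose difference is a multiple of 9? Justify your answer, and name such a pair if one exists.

Two integers differ by a multiple of 9 exactly when they have the same residue mod 9. The residues are 1↦1, 35↦8, 36↦0, 52↦7, 67↦4, 86↦5, 87↦6, 128↦2.
All 8 residues are distinct, so no two elements differ by a multiple of 9.

There is no such pair.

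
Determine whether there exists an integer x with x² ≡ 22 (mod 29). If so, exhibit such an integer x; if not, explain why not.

x = 14 works: 14² = 196, and 196 − 22 = 174 = 6·29.

x = 14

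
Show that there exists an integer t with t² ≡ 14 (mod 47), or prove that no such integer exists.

t = 25

Take t = 25. Then 25² = 625 = 13·47 + 14, so 25² ≡ 14 (mod 47).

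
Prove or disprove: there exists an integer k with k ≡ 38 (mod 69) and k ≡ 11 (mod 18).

gcd(69, 18) = 3. A simultaneous solution exists iff 38 ≡ 11 (mod 3); here 38 mod 3 = 2 = 11 mod 3, so it does.
List candidates k ≡ 38 (mod 69): 38, 107, 176, 245. Modulo 18 these are 2, 17, 14, 11; 245 gives 11 as required.
Verify: 245 = 3·69 + 38 and 245 = 13·18 + 11. ✓

k = 245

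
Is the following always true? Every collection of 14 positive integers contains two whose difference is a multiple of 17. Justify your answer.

Try 14 consecutive integers, 45, 46, …, 58. Their remainders mod 17 are 11, 12, 13, 14, 15, 16, 0, 1, 2, 3, 4, 5, 6, 7 — pairwise different, as any 14 ≤ 17 consecutive integers have distinct residues.
No two share a residue, so no pair has difference divisible by 17; the claim fails for this set.

No; for instance {45, 46, 47, 48, 49, 50, 51, 52, 53, 54, 55, 56, 57, 58} is a counterexample.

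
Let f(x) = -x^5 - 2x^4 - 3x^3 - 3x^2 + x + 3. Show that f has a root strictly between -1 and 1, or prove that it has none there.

Such a root exists.

f(-1) = 1 and f(1) = -5, which have opposite signs.
As a polynomial, f is continuous on every closed interval.
By the Intermediate Value Theorem f must vanish at some point of (-1, 1).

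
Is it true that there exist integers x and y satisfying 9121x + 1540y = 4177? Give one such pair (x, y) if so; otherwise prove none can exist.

No, no such integers exist.

Both 9121 and 1540 are divisible by gcd(9121, 1540) = 7, hence so is any combination 9121x + 1540y.
But 4177 = 7·596 + 5, so 7 ∤ 4177.
Therefore 9121x + 1540y = 4177 has no solution in integers.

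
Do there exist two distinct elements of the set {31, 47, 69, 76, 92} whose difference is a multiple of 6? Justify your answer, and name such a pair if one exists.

There is no such pair.

Two integers differ by a multiple of 6 exactly when they have the same residue mod 6. The residues are 31↦1, 47↦5, 69↦3, 76↦4, 92↦2.
No residue repeats among the 5 elements, so no pair has difference ≡ 0 (mod 6).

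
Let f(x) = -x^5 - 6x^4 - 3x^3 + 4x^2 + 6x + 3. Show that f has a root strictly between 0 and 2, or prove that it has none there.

Such a root exists.

f(0) = 3 and f(2) = -121, which have opposite signs.
As a polynomial, f is continuous on every closed interval.
By the Intermediate Value Theorem f must vanish at some point of (0, 2).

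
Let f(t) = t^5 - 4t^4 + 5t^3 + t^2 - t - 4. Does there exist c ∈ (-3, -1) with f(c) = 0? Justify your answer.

f(-3) = -694 and f(-1) = -12, both negative, so a sign-change argument is unavailable; we show f keeps this sign on the whole interval.
Substitute t = -1 − u, where 0 < u < 2 on the interval. Expanding, f(-1 − u) = -u^5 - 9u^4 - 31u^3 - 48u^2 - 33u - 12.
The nonzero coefficients here are all negative, so for u > 0 every term is negative (or zero), and the constant term -12 is strictly negative.
Therefore f(t) < 0 throughout (-3, -1), and f has no zero there.

No such root exists.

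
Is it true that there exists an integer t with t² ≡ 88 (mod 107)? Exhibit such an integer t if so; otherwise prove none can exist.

107 is prime, so by Euler's criterion 88 is a square mod 107 iff 88^((107−1)/2) = 88^53 ≡ 1 (mod 107).
Squaring successively (mod 107): 88^2 = 7744 ≡ 40; 88^4 ≡ 40² = 1600 ≡ 102; 88^8 ≡ 102² = 10404 ≡ 25; 88^16 ≡ 25² = 625 ≡ 90; 88^32 ≡ 90² = 8100 ≡ 75.
Since 53 = 32 + 16 + 4 + 1, 88^53 ≡ 75 · 90 · 102 · 88; multiplying out mod 107: 75·90 = 6750 ≡ 9, then 9·102 = 918 ≡ 62, then 62·88 = 5456 ≡ 106. Thus 88^53 ≡ 106 ≡ −1 (mod 107).
By Euler's criterion 88 is a quadratic non-residue mod 107: no t satisfies t² ≡ 88 (mod 107).

No such integer exists.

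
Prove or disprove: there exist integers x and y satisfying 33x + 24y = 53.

No, no such integers exist.

gcd(33, 24) = 3, so every integer of the form 33x + 24y is a multiple of 3.
But 53 is not a multiple of 3 (it leaves remainder 2).
Therefore 33x + 24y = 53 has no solution in integers.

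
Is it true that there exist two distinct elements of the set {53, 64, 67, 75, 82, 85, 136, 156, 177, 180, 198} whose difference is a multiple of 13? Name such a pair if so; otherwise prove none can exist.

There is no such pair.

Two integers differ by a multiple of 13 exactly when they have the same residue mod 13. The residues are 53↦1, 64↦12, 67↦2, 75↦10, 82↦4, 85↦7, 136↦6, 156↦0, 177↦8, 180↦11, 198↦3.
All 11 residues are distinct, so no two elements differ by a multiple of 13.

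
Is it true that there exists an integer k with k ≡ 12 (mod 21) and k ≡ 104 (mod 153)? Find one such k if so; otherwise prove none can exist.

No, no such integer exists.

Reduce both congruences modulo 3, which divides 21 and 153: they say k ≡ 12 (mod 3) and k ≡ 104 (mod 3).
But 12 mod 3 = 0 while 104 mod 3 = 2, a contradiction.
Therefore no such k exists.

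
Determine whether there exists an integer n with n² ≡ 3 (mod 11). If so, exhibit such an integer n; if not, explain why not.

n = 6

Take n = 6. Then 6² = 36 = 3·11 + 3, so 6² ≡ 3 (mod 11).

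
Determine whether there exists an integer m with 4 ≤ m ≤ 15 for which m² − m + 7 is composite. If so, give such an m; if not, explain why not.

At m = 14: 14² − 14 + 7 = 189 = 3·63, which is composite.

m = 14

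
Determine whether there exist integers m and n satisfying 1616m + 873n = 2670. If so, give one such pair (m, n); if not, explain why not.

m = 651, n = -1202

Since gcd(1616, 873) = 1, every integer is an integer combination of 1616 and 873.
Run the Euclidean algorithm on 1616 and 873: 1616 = 1·873 + 743, 873 = 1·743 + 130, 743 = 5·130 + 93, 130 = 1·93 + 37, 93 = 2·37 + 19, 37 = 1·19 + 18, 19 = 1·18 + 1, 18 = 18·1 + 0.
Working back up the chain: 1 = 19 − 1·18 = 19 − (37 − 1·19) = −37 + 2·19 = −37 + 2·(93 − 2·37) = 2·93 − 5·37 = 2·93 − 5·(130 − 1·93) = −5·130 + 7·93 = −5·130 + 7·(743 − 5·130) = 7·743 − 40·130 = 7·743 − 40·(873 − 1·743) = −40·873 + 47·743 = −40·873 + 47·(1616 − 1·873) = 47·1616 − 87·873. So 1616·47 + 873·(-87) = 1.
Times 2670: 1616·125490 + 873·(-232290) = 2670, so (125490, -232290) solves it.
Shifting by a multiple of (873, −1616) keeps it a solution: m = 125490 − 143·873 = 651, n = -232290 + 143·1616 = -1202.
Check: 1616·651 + 873·(-1202) = 1052016 − 1049346 = 2670. ✓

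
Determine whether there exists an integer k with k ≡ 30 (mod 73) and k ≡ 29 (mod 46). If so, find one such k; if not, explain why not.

Since 73 and 46 share no common factor, CRT says the pair of congruences has a solution (unique mod 3358).
Any solution of the first congruence is k = 30 + 73t; substituting into the second, 73t ≡ 29 − 30 ≡ 45 (mod 46).
73 ≡ 27 (mod 46), so this reads 27t ≡ 45 (mod 46). Note 27·29 = 783 ≡ 1 (mod 46) (as 783 − 1 = 17·46), so 27⁻¹ ≡ 29.
Multiplying by 29: t ≡ 29·45 = 1305 ≡ 17 (mod 46).
Taking t = 17 gives k = 30 + 73·17 = 1271.
Indeed 1271 ≡ 30 (mod 73) and 1271 ≡ 29 (mod 46).

k = 1271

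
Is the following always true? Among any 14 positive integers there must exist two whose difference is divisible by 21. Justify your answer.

No; for instance {96, 97, 98, 99, 100, 101, 102, 103, 104, 105, 106, 107, 108, 109} is a counterexample.

Take the 14 consecutive integers 96, 97, …, 109: their residues mod 21 are all distinct because 14 ≤ 21.
The differences between them range over 1, …, 13, none of which is divisible by 21.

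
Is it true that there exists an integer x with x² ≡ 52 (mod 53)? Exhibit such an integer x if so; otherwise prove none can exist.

x = 30

Take x = 30. Then 30² = 900 = 16·53 + 52, so 30² ≡ 52 (mod 53).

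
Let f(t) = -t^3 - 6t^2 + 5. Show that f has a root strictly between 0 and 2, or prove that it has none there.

Such a root exists.

f(0) = 5 and f(2) = -27, which have opposite signs.
As a polynomial, f is continuous on every closed interval.
By the Intermediate Value Theorem, f takes the value 0 somewhere in the open interval.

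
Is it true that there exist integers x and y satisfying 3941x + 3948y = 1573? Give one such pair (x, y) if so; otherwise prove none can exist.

gcd(3941, 3948) = 7, so every integer of the form 3941x + 3948y is a multiple of 7.
But 1573 is not a multiple of 7 (it leaves remainder 5).
So the equation is unsolvable over ℤ.

No, no such integers exist.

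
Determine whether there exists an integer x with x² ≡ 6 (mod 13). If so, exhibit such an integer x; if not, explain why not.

Since (13 − x)² ≡ x² (mod 13), it suffices to square x = 0, 1, …, 6: the residues are 0, 1, 4, 9, 3, 12, 10.
So the quadratic residues mod 13 are {0, 1, 3, 4, 9, 10, 12}, and 6 is not among them.
Hence no integer x has x² ≡ 6 (mod 13).

No, no such integer exists.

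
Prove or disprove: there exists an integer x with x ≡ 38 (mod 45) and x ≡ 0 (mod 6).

Reduce both congruences modulo 3, which divides 45 and 6: they say x ≡ 38 (mod 3) and x ≡ 0 (mod 3).
These are incompatible: 38 − 0 = 38 is not divisible by 3.
Hence the system has no solution.

No, no such integer exists.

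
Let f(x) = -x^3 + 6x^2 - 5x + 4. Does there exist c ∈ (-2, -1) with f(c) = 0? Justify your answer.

No.

The endpoint values f(-2) = 46 and f(-1) = 16 are both positive. Claim: f(x) > 0 for every x in (-2, -1).
Substitute x = -1 − u, where 0 < u < 1 on the interval. Expanding, f(-1 − u) = u^3 + 9u^2 + 20u + 16.
The nonzero coefficients here are all positive, so for u > 0 every term is positive (or zero), and the constant term 16 is strictly positive.
Therefore f(x) > 0 throughout (-2, -1), and f has no zero there.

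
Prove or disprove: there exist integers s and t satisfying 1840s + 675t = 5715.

s = 126, t = -335

gcd(1840, 675) = 5, and 5 divides 5715, so integer solutions exist.
Dividing through by 5 reduces the equation to 368s + 135t = 1143.
Euclidean algorithm: 368 = 2·135 + 98, 135 = 1·98 + 37, 98 = 2·37 + 24, 37 = 1·24 + 13, 24 = 1·13 + 11, 13 = 1·11 + 2, 11 = 5·2 + 1, 2 = 2·1 + 0.
Working back up the chain: 1 = 11 − 5·2 = 11 − 5·(13 − 1·11) = −5·13 + 6·11 = −5·13 + 6·(24 − 1·13) = 6·24 − 11·13 = 6·24 − 11·(37 − 1·24) = −11·37 + 17·24 = −11·37 + 17·(98 − 2·37) = 17·98 − 45·37 = 17·98 − 45·(135 − 1·98) = −45·135 + 62·98 = −45·135 + 62·(368 − 2·135) = 62·368 − 169·135. So 368·62 + 135·(-169) = 1.
Multiplying through by 1143: s = 62·1143 = 70866, t = (-169)·1143 = -193167 is a solution.
The general solution is s = 70866 + 135k, t = -193167 − 368k; taking k = -524 gives the smaller pair s = 126, t = -335.
Indeed 1840·126 + 675·(-335) = 231840 − 226125 = 5715.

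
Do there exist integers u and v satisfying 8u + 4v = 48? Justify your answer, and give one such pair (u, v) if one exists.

u = 0, v = 12

gcd(8, 4) = 4, and 4 divides 48, so integer solutions exist.
Dividing through by 4 reduces the equation to 2u + 1v = 12.
The coefficient of v is 1, so setting u = 0 and v = 12 already solves it.
Indeed 8·0 + 4·12 = 0 + 48 = 48.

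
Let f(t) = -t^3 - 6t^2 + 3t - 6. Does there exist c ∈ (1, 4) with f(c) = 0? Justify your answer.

f(1) = -10 and f(4) = -154, both negative, so a sign-change argument is unavailable; we show f keeps this sign on the whole interval.
Shift to the endpoint 1: with t = 1 + u (0 < u < 3), one computes f(1 + u) = -u^3 - 9u^2 - 12u - 10.
The nonzero coefficients here are all negative, so for u > 0 every term is negative (or zero), and the constant term -10 is strictly negative.
So f is strictly negative on (1, 4); no root exists in the interval.

No.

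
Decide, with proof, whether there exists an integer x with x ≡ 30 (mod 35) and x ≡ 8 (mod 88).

The moduli 35 and 88 are coprime, so by the Chinese Remainder Theorem a unique solution modulo 3080 exists.
Write x = 30 + 35t and require 30 + 35t ≡ 8 (mod 88), i.e. 35t ≡ 66 (mod 88).
Invert 35 mod 88 by the Euclidean algorithm: 88 = 2·35 + 18, 35 = 1·18 + 17, 18 = 1·17 + 1, 17 = 17·1 + 0; back-substituting, 1 = 18 − 1·17 = 18 − (35 − 1·18) = −35 + 2·18 = −35 + 2·(88 − 2·35) = 2·88 − 5·35. Hence 35·(-5) ≡ 1, so 35⁻¹ ≡ -5 ≡ 83 (mod 88).
Multiplying by 83: t ≡ 83·66 = 5478 ≡ 22 (mod 88).
Taking t = 22 gives x = 30 + 35·22 = 800.
Verify: 800 = 22·35 + 30 and 800 = 9·88 + 8. ✓

x = 800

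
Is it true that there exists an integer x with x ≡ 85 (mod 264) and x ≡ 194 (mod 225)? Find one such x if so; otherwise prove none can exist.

gcd(264, 225) = 3. If x ≡ 85 (mod 264) and x ≡ 194 (mod 225), then x ≡ 85 (mod 3) and x ≡ 194 (mod 3).
However 85 ≡ 1 and 194 ≡ 2 (mod 3), and 1 ≠ 2.
Hence the system has no solution.

No, no such integer exists.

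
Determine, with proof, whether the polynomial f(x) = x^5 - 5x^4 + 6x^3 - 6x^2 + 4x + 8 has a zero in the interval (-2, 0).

Yes, f has a root in the interval.

f(-2) = -184 and f(0) = 8, which have opposite signs.
Since f is a polynomial it is continuous on [-2, 0].
By the Intermediate Value Theorem f must vanish at some point of (-2, 0).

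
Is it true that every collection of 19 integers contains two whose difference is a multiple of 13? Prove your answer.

There are exactly 13 possible remainders on division by 13.
Since 19 > 13, two of the 19 integers must share a residue class by the pigeonhole principle; call them a and b.
Then a ≡ b (mod 13), i.e. 13 ∣ (a − b).

Yes, this is always true.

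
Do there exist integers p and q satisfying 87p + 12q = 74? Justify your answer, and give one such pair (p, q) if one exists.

Any value of 87p + 12q is a multiple of gcd(87, 12) = 3.
But 74 is not a multiple of 3 (it leaves remainder 2).
So the equation is unsolvable over ℤ.

No, no such integers exist.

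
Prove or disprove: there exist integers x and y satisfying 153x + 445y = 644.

153 and 445 are coprime, so 153x + 445y ranges over all of ℤ.
Run the Euclidean algorithm on 445 and 153: 445 = 2·153 + 139, 153 = 1·139 + 14, 139 = 9·14 + 13, 14 = 1·13 + 1, 13 = 13·1 + 0.
Working back up the chain: 1 = 14 − 1·13 = 14 − (139 − 9·14) = −139 + 10·14 = −139 + 10·(153 − 1·139) = 10·153 − 11·139 = 10·153 − 11·(445 − 2·153) = −11·445 + 32·153. So 153·32 + 445·(-11) = 1.
Times 644: 153·20608 + 445·(-7084) = 644, so (20608, -7084) solves it.
Subtracting 46·445 from x and adding 46·153 to y gives the tidier solution (138, -46).
Indeed 153·138 + 445·(-46) = 21114 − 20470 = 644.

x = 138, y = -46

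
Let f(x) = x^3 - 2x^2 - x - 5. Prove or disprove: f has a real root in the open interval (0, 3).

Such a root exists.

f(0) = -5 and f(3) = 1, which have opposite signs.
As a polynomial, f is continuous on every closed interval.
By the Intermediate Value Theorem f must vanish at some point of (0, 3).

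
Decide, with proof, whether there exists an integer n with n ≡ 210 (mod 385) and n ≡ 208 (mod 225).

Both moduli are multiples of 5 = gcd(385, 225), so any solution would satisfy n ≡ 210 and n ≡ 208 modulo 5 simultaneously.
However 210 ≡ 0 and 208 ≡ 3 (mod 5), and 0 ≠ 3.
Hence the system has no solution.

No such integer exists.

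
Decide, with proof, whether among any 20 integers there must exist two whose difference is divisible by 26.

Try 20 consecutive integers, 27, 28, …, 46. Their remainders mod 26 are 1, 2, 3, 4, 5, 6, 7, 8, 9, 10, 11, 12, 13, 14, 15, 16, 17, 18, 19, 20 — pairwise different, as any 20 ≤ 26 consecutive integers have distinct residues.
Any two of them differ by at most 19 < 26 and by at least 1, so no difference is a multiple of 26.

No, the set {27, 28, 29, 30, 31, 32, 33, 34, 35, 36, 37, 38, 39, 40, 41, 42, 43, 44, 45, 46} is a counterexample.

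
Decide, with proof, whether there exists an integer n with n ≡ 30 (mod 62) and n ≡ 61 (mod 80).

Reduce both congruences modulo 2, which divides 62 and 80: they say n ≡ 30 (mod 2) and n ≡ 61 (mod 2).
These are incompatible: 30 − 61 = -31 is not divisible by 2.
Hence the system has no solution.

There is no such integer.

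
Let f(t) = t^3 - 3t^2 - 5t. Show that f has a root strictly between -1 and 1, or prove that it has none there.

f(-1) = 1 and f(1) = -7, which have opposite signs.
f is continuous everywhere (it is a polynomial), in particular on [-1, 1].
By the Intermediate Value Theorem, f takes the value 0 somewhere in the open interval.

Such a root exists.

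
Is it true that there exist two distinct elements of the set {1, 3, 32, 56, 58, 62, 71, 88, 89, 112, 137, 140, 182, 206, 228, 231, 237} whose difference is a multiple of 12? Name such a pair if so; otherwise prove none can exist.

Reduce each element mod 12: 1↦1, 3↦3, 32↦8, 56↦8, 58↦10, 62↦2, 71↦11, 88↦4, 89↦5, 112↦4, 137↦5, 140↦8, 182↦2, 206↦2, 228↦0, 231↦3, 237↦9. The residue 3 repeats (at 3 and 231), and 231 − 3 = 228 = 19·12.

The pair (3, 231) works.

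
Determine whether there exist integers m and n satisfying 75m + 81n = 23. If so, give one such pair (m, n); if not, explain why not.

No, no such integers exist.

gcd(75, 81) = 3, so every integer of the form 75m + 81n is a multiple of 3.
But 23 is not a multiple of 3 (it leaves remainder 2).
Therefore 75m + 81n = 23 has no solution in integers.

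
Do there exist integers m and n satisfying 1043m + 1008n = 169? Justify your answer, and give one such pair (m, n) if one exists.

gcd(1043, 1008) = 7, so every integer of the form 1043m + 1008n is a multiple of 7.
But 169 = 7·24 + 1, so 7 ∤ 169.
So the equation is unsolvable over ℤ.

No such integers exist.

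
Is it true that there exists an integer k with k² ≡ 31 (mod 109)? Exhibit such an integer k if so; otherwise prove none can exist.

Take k = 24. Then 24² = 576 = 5·109 + 31, so 24² ≡ 31 (mod 109).

k = 24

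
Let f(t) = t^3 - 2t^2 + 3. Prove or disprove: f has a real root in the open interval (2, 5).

The endpoint values f(2) = 3 and f(5) = 78 are both positive. Claim: f(t) > 0 for every t in (2, 5).
Shift to the endpoint 2: with t = 2 + u (0 < u < 3), one computes f(2 + u) = u^3 + 4u^2 + 4u + 3.
All 4 nonzero coefficients of this polynomial in u are positive; hence for u > 0 the value is a sum of positive terms (the constant 3 among them).
So f is strictly positive on (2, 5); no root exists in the interval.

No.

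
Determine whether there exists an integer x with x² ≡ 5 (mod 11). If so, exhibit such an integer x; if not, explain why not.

x = 7

x = 7 works: 7² = 49, and 49 − 5 = 44 = 4·11.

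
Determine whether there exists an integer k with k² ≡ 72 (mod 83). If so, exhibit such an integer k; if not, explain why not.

There is no such integer.

Apply Euler's criterion with the prime 83: 72 is a quadratic residue iff 72^41 ≡ 1 (mod 83), and a non-residue iff it is ≡ −1.
Repeated squaring mod 83: 72^2 = 5184 ≡ 38; 72^4 ≡ 38² = 1444 ≡ 33; 72^8 ≡ 33² = 1089 ≡ 10; 72^16 ≡ 10² = 100 ≡ 17; 72^32 ≡ 17² = 289 ≡ 40.
Since 41 = 32 + 8 + 1, 72^41 ≡ 40 · 10 · 72; multiplying out mod 83: 40·10 = 400 ≡ 68, then 68·72 = 4896 ≡ 82. Thus 72^41 ≡ 82 ≡ −1 (mod 83).
The value −1 means 72 is a non-residue modulo 83, so k² ≡ 72 (mod 83) is impossible.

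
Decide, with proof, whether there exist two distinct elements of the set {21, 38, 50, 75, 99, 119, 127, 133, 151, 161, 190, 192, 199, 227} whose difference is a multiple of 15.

No, no such pair exists.

Residues mod 15: 21↦6, 38↦8, 50↦5, 75↦0, 99↦9, 119↦14, 127↦7, 133↦13, 151↦1, 161↦11, 190↦10, 192↦12, 199↦4, 227↦2.
No residue repeats among the 14 elements, so no pair has difference ≡ 0 (mod 15).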